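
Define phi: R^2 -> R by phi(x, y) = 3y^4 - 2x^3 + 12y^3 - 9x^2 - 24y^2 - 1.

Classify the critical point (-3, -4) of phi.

The mixed partial ∂²phi/∂x∂y is 0, so the Hessian at any point is diag(phi_xx, phi_yy) = diag(-6(2x + 3), 12(3y^2 + 6y - 4)).
At (-3, -4): H = diag(18, 240).
Both eigenvalues are positive, so H is positive definite: a local minimum.

local minimum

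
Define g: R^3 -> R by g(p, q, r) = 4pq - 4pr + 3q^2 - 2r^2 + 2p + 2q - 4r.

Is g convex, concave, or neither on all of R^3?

g is quadratic, so its Hessian is the constant matrix H = [[0, 4, -4], [4, 6, 0], [-4, 0, -4]].
Leading principal minors: 0, -16, -32.
Neither pattern holds ⇒ H is indefinite ⇒ neither convex nor concave.

neither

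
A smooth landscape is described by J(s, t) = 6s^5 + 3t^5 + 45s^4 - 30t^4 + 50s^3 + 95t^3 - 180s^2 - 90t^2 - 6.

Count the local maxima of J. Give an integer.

4

J separates as a function of s plus a function of t, so ∇J=0 decouples.
∂J/∂s = 30s(s - 1)(s + 3)(s + 4) = 0 at s ∈ {-4, -3, 0, 1}; ∂J/∂t = 15t(t - 4)(t - 3)(t - 1) = 0 at t ∈ {0, 1, 3, 4}.
The Hessian is diagonal: diag(J_ss, J_tt). Second derivatives: J_ss(-4)=-600, J_ss(-3)=360, J_ss(0)=-360, J_ss(1)=600; J_tt(0)=-180, J_tt(1)=90, J_tt(3)=-90, J_tt(4)=180.
Local maxima occur where both diagonal entries negative: (-4, 0), (-4, 3), (0, 0), (0, 3). Count: 4.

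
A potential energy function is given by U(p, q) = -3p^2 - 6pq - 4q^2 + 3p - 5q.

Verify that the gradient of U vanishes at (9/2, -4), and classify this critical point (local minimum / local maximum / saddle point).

∇U = (-6p - 6q + 3, -6p - 8q - 5); substituting (9/2, -4) gives ∇U = (0, 0), so (9/2, -4) is indeed a critical point.
The Hessian of U is constant: H = [[-6, -6], [-6, -8]].
det(H) = (-6)·(-8) − (-6)² = 12.
det(H) > 0 and tr(H) = -14 < 0, so H is negative definite and the point is a local maximum.

local maximum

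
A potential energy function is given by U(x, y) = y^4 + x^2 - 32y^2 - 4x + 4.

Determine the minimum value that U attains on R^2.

-256

U(x,y) separates as P(x) + Q(y) + 4, so its minimum is min P + min Q + 4.
P'(x) = 2x - 4 vanishes at x ∈ {2}; Q'(y) = 4y(y - 4)(y + 4) vanishes at y ∈ {-4, 0, 4}.
Local minima of P (where P''>0): P(2)=-4. Local minima of Q: Q(-4)=-256, Q(4)=-256.
So the global minimum of U is P(2) + Q(-4) + 4 = -4 − 256 + 4 = -256, attained at (2, -4).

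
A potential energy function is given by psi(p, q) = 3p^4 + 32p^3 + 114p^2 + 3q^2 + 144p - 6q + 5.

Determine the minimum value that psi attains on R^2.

psi(p,q) separates as A(p) + B(q) + 5, so its minimum is min A + min B + 5.
A'(p) = 12(p + 1)(p + 3)(p + 4) vanishes at p ∈ {-4, -3, -1}; B'(q) = 6q - 6 vanishes at q ∈ {1}.
Local minima of A (where A''>0): A(-4)=-32, A(-1)=-59. Local minima of B: B(1)=-3.
So the global minimum of psi is A(-1) + B(1) + 5 = -59 − 3 + 5 = -57, attained at (-1, 1).

-57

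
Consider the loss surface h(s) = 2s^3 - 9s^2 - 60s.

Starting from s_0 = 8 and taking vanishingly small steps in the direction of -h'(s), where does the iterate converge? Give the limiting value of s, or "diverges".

h'(s) = 6(s - 5)(s + 2), so h'(8) = 180.
Gradient descent moves in the -h' direction, i.e. s is decreasing.
The nearest critical point in that direction is s = 5, where h'' = 42 > 0 (a local minimum). The iterate converges there.

5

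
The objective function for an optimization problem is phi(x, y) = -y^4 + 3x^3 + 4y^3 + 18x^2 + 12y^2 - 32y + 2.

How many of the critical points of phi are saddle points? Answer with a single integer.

3

phi separates as a function of x plus a function of y, so ∇phi=0 decouples.
∂phi/∂x = 9x(x + 4) = 0 at x ∈ {-4, 0}; ∂phi/∂y = -4(y - 4)(y - 1)(y + 2) = 0 at y ∈ {-2, 1, 4}.
The Hessian is diagonal: diag(phi_xx, phi_yy). Second derivatives: phi_xx(-4)=-36, phi_xx(0)=36; phi_yy(-2)=-72, phi_yy(1)=36, phi_yy(4)=-72.
Saddle points occur where the two diagonal entries have opposite signs: (-4, 1), (0, -2), (0, 4). Count: 3.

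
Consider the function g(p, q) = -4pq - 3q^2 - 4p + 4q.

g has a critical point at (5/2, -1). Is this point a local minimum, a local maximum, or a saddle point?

The Hessian of g is constant: H = [[0, -4], [-4, -6]].
det(H) = 0·(-6) − (-4)² = -16.
Since det(H) < 0, H is indefinite and the critical point is a saddle point.

saddle point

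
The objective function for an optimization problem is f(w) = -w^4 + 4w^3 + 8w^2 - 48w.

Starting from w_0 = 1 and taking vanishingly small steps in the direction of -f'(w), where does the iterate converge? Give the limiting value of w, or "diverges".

2

f'(w) = -4(w - 3)(w - 2)(w + 2), so f'(1) = -24.
Gradient descent moves in the -f' direction, i.e. w is increasing.
The nearest critical point in that direction is w = 2, where f'' = 16 > 0 (a local minimum). The iterate converges there.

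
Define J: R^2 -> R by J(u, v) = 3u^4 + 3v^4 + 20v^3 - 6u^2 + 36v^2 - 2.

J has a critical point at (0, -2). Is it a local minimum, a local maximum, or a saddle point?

The mixed partial ∂²J/∂u∂v is 0, so the Hessian at any point is diag(J_uu, J_vv) = diag(12(3u^2 - 1), 12(3v^2 + 10v + 6)).
At (0, -2): H = diag(-12, -24).
Both eigenvalues are negative, so H is negative definite: a local maximum.

local maximum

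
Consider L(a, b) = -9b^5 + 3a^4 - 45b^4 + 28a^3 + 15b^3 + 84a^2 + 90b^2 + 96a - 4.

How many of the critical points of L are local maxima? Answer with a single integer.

2

L separates as a function of a plus a function of b, so ∇L=0 decouples.
∂L/∂a = 12(a + 1)(a + 2)(a + 4) = 0 at a ∈ {-4, -2, -1}; ∂L/∂b = -45b(b - 1)(b + 1)(b + 4) = 0 at b ∈ {-4, -1, 0, 1}.
The Hessian is diagonal: diag(L_aa, L_bb). Second derivatives: L_aa(-4)=72, L_aa(-2)=-24, L_aa(-1)=36; L_bb(-4)=2700, L_bb(-1)=-270, L_bb(0)=180, L_bb(1)=-450.
Local maxima occur where both diagonal entries negative: (-2, -1), (-2, 1). Count: 2.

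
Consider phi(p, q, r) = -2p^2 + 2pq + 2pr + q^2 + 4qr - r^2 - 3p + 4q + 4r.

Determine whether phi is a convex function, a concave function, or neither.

phi is quadratic, so its Hessian is the constant matrix H = [[-4, 2, 2], [2, 2, 4], [2, 4, -2]].
Leading principal minors: -4, -12, 112.
Neither pattern holds ⇒ H is indefinite ⇒ neither convex nor concave.

neither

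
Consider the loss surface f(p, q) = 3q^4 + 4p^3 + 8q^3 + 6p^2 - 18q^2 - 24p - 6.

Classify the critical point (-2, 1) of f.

saddle point

The mixed partial ∂²f/∂p∂q is 0, so the Hessian at any point is diag(f_pp, f_qq) = diag(12(2p + 1), 12(3q^2 + 4q - 3)).
At (-2, 1): H = diag(-36, 48).
The eigenvalues have opposite signs, so H is indefinite: a saddle point.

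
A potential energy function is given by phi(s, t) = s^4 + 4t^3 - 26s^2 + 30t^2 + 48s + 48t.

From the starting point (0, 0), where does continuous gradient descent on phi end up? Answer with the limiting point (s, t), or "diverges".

(-4, -1)

phi is separable, so gradient descent decouples: s follows -∂phi/∂s, t follows -∂phi/∂t.
∂phi/∂s = 4(s - 3)(s - 1)(s + 4); at s=0 this is 48, so s decreases.
∂phi/∂t = 12(t + 1)(t + 4); at t=0 this is 48, so t decreases.
s converges to its nearest critical value -4 (a local min of the s-part); t converges to -1. The iterate converges to (-4, -1).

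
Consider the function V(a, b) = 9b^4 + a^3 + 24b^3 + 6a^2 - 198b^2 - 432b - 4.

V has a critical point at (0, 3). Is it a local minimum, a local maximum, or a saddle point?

The mixed partial ∂²V/∂a∂b is 0, so the Hessian at any point is diag(V_aa, V_bb) = diag(6(a + 2), 36(3b^2 + 4b - 11)).
At (0, 3): H = diag(12, 1008).
Both eigenvalues are positive, so H is positive definite: a local minimum.

local minimum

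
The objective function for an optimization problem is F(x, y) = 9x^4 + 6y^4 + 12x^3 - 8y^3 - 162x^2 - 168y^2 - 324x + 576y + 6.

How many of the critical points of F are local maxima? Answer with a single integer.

F separates as a function of x plus a function of y, so ∇F=0 decouples.
∂F/∂x = 36(x - 3)(x + 1)(x + 3) = 0 at x ∈ {-3, -1, 3}; ∂F/∂y = 24(y - 3)(y - 2)(y + 4) = 0 at y ∈ {-4, 2, 3}.
The Hessian is diagonal: diag(F_xx, F_yy). Second derivatives: F_xx(-3)=432, F_xx(-1)=-288, F_xx(3)=864; F_yy(-4)=1008, F_yy(2)=-144, F_yy(3)=168.
Local maxima occur where both diagonal entries negative: (-1, 2). Count: 1.

1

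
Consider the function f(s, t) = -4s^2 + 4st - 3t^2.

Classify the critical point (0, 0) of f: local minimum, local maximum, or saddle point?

The Hessian of f is constant: H = [[-8, 4], [4, -6]].
det(H) = (-8)·(-6) − 4² = 32.
det(H) > 0 and tr(H) = -14 < 0, so H is negative definite and the point is a local maximum.

local maximum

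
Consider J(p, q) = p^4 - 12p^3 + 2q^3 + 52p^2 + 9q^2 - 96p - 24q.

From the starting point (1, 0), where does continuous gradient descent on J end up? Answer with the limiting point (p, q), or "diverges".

J is separable, so gradient descent decouples: p follows -∂J/∂p, q follows -∂J/∂q.
∂J/∂p = 4(p - 4)(p - 3)(p - 2); at p=1 this is -24, so p increases.
∂J/∂q = 6(q - 1)(q + 4); at q=0 this is -24, so q increases.
p converges to its nearest critical value 2 (a local min of the p-part); q converges to 1. The iterate converges to (2, 1).

(2, 1)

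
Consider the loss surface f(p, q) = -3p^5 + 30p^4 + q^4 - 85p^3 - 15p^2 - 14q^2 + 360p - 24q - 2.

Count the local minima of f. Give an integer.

4

f separates as a function of p plus a function of q, so ∇f=0 decouples.
∂f/∂p = -15(p - 4)(p - 3)(p - 2)(p + 1) = 0 at p ∈ {-1, 2, 3, 4}; ∂f/∂q = 4(q - 3)(q + 1)(q + 2) = 0 at q ∈ {-2, -1, 3}.
The Hessian is diagonal: diag(f_pp, f_qq). Second derivatives: f_pp(-1)=900, f_pp(2)=-90, f_pp(3)=60, f_pp(4)=-150; f_qq(-2)=20, f_qq(-1)=-16, f_qq(3)=80.
Local minima occur where both diagonal entries positive: (-1, -2), (-1, 3), (3, -2), (3, 3). Count: 4.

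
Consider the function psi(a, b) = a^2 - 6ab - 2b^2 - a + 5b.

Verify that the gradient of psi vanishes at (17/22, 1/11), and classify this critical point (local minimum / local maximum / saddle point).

∇psi = (2a - 6b - 1, -6a - 4b + 5); substituting (17/22, 1/11) gives ∇psi = (0, 0), so (17/22, 1/11) is indeed a critical point.
The Hessian of psi is constant: H = [[2, -6], [-6, -4]].
det(H) = 2·(-4) − (-6)² = -44.
Since det(H) < 0, H is indefinite and the critical point is a saddle point.

saddle point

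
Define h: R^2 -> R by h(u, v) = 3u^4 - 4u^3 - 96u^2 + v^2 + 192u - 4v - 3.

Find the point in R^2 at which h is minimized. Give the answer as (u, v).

h(u,v) separates as P(u) + Q(v) − 3, so its minimum is min P + min Q − 3.
P'(u) = 12(u - 4)(u - 1)(u + 4) vanishes at u ∈ {-4, 1, 4}; Q'(v) = 2v - 4 vanishes at v ∈ {2}.
Local minima of P (where P''>0): P(-4)=-1280, P(4)=-256. Local minima of Q: Q(2)=-4.
So the global minimum of h is P(-4) + Q(2) − 3 = -1280 − 4 − 3 = -1287, attained at (-4, 2).

(-4, 2)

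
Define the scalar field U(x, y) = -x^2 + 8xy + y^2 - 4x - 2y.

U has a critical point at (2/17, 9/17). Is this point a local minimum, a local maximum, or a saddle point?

saddle point

The Hessian of U is constant: H = [[-2, 8], [8, 2]].
det(H) = (-2)·2 − 8² = -68.
Since det(H) < 0, H is indefinite and the critical point is a saddle point.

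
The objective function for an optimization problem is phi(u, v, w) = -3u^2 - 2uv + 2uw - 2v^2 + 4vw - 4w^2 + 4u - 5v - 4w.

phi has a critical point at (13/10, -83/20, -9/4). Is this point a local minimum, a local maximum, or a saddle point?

The Hessian is constant: H = [[-6, -2, 2], [-2, -4, 4], [2, 4, -8]].
Leading principal minors: Δ₁ = -6, Δ₂ = 20, Δ₃ = -80.
The minors alternate sign starting negative (−, +, −), so H is negative definite: a local maximum.

local maximum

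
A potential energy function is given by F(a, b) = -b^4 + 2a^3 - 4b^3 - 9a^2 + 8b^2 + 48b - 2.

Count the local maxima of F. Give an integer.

F separates as a function of a plus a function of b, so ∇F=0 decouples.
∂F/∂a = 6a(a - 3) = 0 at a ∈ {0, 3}; ∂F/∂b = -4(b - 2)(b + 2)(b + 3) = 0 at b ∈ {-3, -2, 2}.
The Hessian is diagonal: diag(F_aa, F_bb). Second derivatives: F_aa(0)=-18, F_aa(3)=18; F_bb(-3)=-20, F_bb(-2)=16, F_bb(2)=-80.
Local maxima occur where both diagonal entries negative: (0, -3), (0, 2). Count: 2.

2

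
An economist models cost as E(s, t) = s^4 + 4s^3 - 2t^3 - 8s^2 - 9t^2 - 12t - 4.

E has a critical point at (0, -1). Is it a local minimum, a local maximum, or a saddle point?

local maximum

The mixed partial ∂²E/∂s∂t is 0, so the Hessian at any point is diag(E_ss, E_tt) = diag(4(3s^2 + 6s - 4), -6(2t + 3)).
At (0, -1): H = diag(-16, -6).
Both eigenvalues are negative, so H is negative definite: a local maximum.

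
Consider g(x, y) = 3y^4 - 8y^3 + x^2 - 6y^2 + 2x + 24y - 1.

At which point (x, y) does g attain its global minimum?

g(x,y) separates as P(x) + Q(y) − 1, so its minimum is min P + min Q − 1.
P'(x) = 2x + 2 vanishes at x ∈ {-1}; Q'(y) = 12(y - 2)(y - 1)(y + 1) vanishes at y ∈ {-1, 1, 2}.
Local minima of P (where P''>0): P(-1)=-1. Local minima of Q: Q(-1)=-19, Q(2)=8.
So the global minimum of g is P(-1) + Q(-1) − 1 = -1 − 19 − 1 = -21, attained at (-1, -1).

(-1, -1)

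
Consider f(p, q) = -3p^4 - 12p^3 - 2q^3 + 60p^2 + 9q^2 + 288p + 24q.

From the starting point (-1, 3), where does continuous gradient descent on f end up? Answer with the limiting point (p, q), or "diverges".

f is separable, so gradient descent decouples: p follows -∂f/∂p, q follows -∂f/∂q.
∂f/∂p = -12(p - 3)(p + 2)(p + 4); at p=-1 this is 144, so p decreases.
∂f/∂q = -6(q - 4)(q + 1); at q=3 this is 24, so q decreases.
p converges to its nearest critical value -2 (a local min of the p-part); q converges to -1. The iterate converges to (-2, -1).

(-2, -1)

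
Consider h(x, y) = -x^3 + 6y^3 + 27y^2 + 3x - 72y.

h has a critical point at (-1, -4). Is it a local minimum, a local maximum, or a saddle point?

saddle point

The mixed partial ∂²h/∂x∂y is 0, so the Hessian at any point is diag(h_xx, h_yy) = diag(-6x, 18(2y + 3)).
At (-1, -4): H = diag(6, -90).
The eigenvalues have opposite signs, so H is indefinite: a saddle point.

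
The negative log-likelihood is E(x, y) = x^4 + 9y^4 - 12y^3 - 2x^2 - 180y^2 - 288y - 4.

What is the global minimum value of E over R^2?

E(x,y) separates as P(x) + Q(y) − 4, so its minimum is min P + min Q − 4.
P'(x) = 4x(x - 1)(x + 1) vanishes at x ∈ {-1, 0, 1}; Q'(y) = 36(y - 4)(y + 1)(y + 2) vanishes at y ∈ {-2, -1, 4}.
Local minima of P (where P''>0): P(-1)=-1, P(1)=-1. Local minima of Q: Q(-2)=96, Q(4)=-2496.
So the global minimum of E is P(-1) + Q(4) − 4 = -1 − 2496 − 4 = -2501, attained at (-1, 4).

-2501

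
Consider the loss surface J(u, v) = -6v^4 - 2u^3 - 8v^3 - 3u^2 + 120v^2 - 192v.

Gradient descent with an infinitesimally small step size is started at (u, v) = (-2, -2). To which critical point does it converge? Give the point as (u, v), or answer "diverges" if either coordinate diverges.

J is separable, so gradient descent decouples: u follows -∂J/∂u, v follows -∂J/∂v.
∂J/∂u = -6u(u + 1); at u=-2 this is -12, so u increases.
∂J/∂v = -24(v - 2)(v - 1)(v + 4); at v=-2 this is -576, so v increases.
u converges to its nearest critical value -1 (a local min of the u-part); v converges to 1. The iterate converges to (-1, 1).

(-1, 1)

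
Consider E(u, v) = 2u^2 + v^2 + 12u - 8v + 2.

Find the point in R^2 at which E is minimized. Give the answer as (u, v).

(-3, 4)

E(u,v) separates as P(u) + Q(v) + 2, so its minimum is min P + min Q + 2.
P'(u) = 4u + 12 vanishes at u ∈ {-3}; Q'(v) = 2v - 8 vanishes at v ∈ {4}.
Local minima of P (where P''>0): P(-3)=-18. Local minima of Q: Q(4)=-16.
So the global minimum of E is P(-3) + Q(4) + 2 = -18 − 16 + 2 = -32, attained at (-3, 4).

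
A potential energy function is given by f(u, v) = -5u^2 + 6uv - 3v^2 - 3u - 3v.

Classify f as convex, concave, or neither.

f is quadratic, so its Hessian is the constant matrix H = [[-10, 6], [6, -6]].
det(H) = 24, tr(H) = -16.
det(H) > 0 and tr(H) < 0, so H is negative definite everywhere: concave.

concave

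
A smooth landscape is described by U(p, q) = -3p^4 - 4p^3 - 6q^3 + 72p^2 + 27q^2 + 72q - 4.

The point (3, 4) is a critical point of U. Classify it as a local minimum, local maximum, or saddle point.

local maximum

The mixed partial ∂²U/∂p∂q is 0, so the Hessian at any point is diag(U_pp, U_qq) = diag(12(-3p^2 - 2p + 12), 18(-2q + 3)).
At (3, 4): H = diag(-252, -90).
Both eigenvalues are negative, so H is negative definite: a local maximum.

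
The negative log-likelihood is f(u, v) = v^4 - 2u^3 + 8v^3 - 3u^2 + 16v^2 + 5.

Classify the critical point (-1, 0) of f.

The mixed partial ∂²f/∂u∂v is 0, so the Hessian at any point is diag(f_uu, f_vv) = diag(-6(2u + 1), 4(3v^2 + 12v + 8)).
At (-1, 0): H = diag(6, 32).
Both eigenvalues are positive, so H is positive definite: a local minimum.

local minimum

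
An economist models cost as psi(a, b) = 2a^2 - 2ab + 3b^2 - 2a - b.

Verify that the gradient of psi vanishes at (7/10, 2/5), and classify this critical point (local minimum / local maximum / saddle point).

∇psi = (4a - 2b - 2, -2a + 6b - 1); substituting (7/10, 2/5) gives ∇psi = (0, 0), so (7/10, 2/5) is indeed a critical point.
The Hessian of psi is constant: H = [[4, -2], [-2, 6]].
det(H) = 4·6 − (-2)² = 20.
det(H) > 0 and tr(H) = 10 > 0, so H is positive definite and the point is a local minimum.

local minimum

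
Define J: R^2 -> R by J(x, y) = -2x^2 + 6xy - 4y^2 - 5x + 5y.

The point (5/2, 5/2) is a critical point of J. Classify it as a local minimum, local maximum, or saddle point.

saddle point

The Hessian of J is constant: H = [[-4, 6], [6, -8]].
det(H) = (-4)·(-8) − 6² = -4.
Since det(H) < 0, H is indefinite and the critical point is a saddle point.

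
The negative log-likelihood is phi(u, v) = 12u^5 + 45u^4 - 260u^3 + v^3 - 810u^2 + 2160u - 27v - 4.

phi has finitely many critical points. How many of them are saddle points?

4

phi separates as a function of u plus a function of v, so ∇phi=0 decouples.
∂phi/∂u = 60(u - 3)(u - 1)(u + 3)(u + 4) = 0 at u ∈ {-4, -3, 1, 3}; ∂phi/∂v = 3(v - 3)(v + 3) = 0 at v ∈ {-3, 3}.
The Hessian is diagonal: diag(phi_uu, phi_vv). Second derivatives: phi_uu(-4)=-2100, phi_uu(-3)=1440, phi_uu(1)=-2400, phi_uu(3)=5040; phi_vv(-3)=-18, phi_vv(3)=18.
Saddle points occur where the two diagonal entries have opposite signs: (-4, 3), (-3, -3), (1, 3), (3, -3). Count: 4.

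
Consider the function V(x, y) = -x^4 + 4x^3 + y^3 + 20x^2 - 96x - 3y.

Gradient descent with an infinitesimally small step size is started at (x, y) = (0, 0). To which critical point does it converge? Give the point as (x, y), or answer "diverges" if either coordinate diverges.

(2, 1)

V is separable, so gradient descent decouples: x follows -∂V/∂x, y follows -∂V/∂y.
∂V/∂x = -4(x - 4)(x - 2)(x + 3); at x=0 this is -96, so x increases.
∂V/∂y = 3(y - 1)(y + 1); at y=0 this is -3, so y increases.
x converges to its nearest critical value 2 (a local min of the x-part); y converges to 1. The iterate converges to (2, 1).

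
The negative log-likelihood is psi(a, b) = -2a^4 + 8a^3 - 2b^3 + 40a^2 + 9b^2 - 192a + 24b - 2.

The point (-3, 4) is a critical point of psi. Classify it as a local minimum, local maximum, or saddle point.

local maximum

The mixed partial ∂²psi/∂a∂b is 0, so the Hessian at any point is diag(psi_aa, psi_bb) = diag(8(-3a^2 + 6a + 10), 6(-2b + 3)).
At (-3, 4): H = diag(-280, -30).
Both eigenvalues are negative, so H is negative definite: a local maximum.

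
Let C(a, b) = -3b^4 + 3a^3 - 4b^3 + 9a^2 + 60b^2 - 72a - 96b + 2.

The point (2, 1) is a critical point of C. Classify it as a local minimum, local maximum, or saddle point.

The mixed partial ∂²C/∂a∂b is 0, so the Hessian at any point is diag(C_aa, C_bb) = diag(18(a + 1), 12(-3b^2 - 2b + 10)).
At (2, 1): H = diag(54, 60).
Both eigenvalues are positive, so H is positive definite: a local minimum.

local minimum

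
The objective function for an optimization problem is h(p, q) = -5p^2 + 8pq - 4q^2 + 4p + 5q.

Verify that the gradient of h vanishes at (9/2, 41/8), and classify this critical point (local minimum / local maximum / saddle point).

∇h = (-10p + 8q + 4, 8p - 8q + 5); substituting (9/2, 41/8) gives ∇h = (0, 0), so (9/2, 41/8) is indeed a critical point.
The Hessian of h is constant: H = [[-10, 8], [8, -8]].
det(H) = (-10)·(-8) − 8² = 16.
det(H) > 0 and tr(H) = -18 < 0, so H is negative definite and the point is a local maximum.

local maximum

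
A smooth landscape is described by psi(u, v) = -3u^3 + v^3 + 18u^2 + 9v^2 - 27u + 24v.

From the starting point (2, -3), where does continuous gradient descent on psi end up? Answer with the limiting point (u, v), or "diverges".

psi is separable, so gradient descent decouples: u follows -∂psi/∂u, v follows -∂psi/∂v.
∂psi/∂u = -9(u - 3)(u - 1); at u=2 this is 9, so u decreases.
∂psi/∂v = 3(v + 2)(v + 4); at v=-3 this is -3, so v increases.
u converges to its nearest critical value 1 (a local min of the u-part); v converges to -2. The iterate converges to (1, -2).

(1, -2)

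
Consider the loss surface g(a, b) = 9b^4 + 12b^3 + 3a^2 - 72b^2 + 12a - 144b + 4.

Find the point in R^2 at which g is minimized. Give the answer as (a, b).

g(a,b) separates as P(a) + Q(b) + 4, so its minimum is min P + min Q + 4.
P'(a) = 6a + 12 vanishes at a ∈ {-2}; Q'(b) = 36(b - 2)(b + 1)(b + 2) vanishes at b ∈ {-2, -1, 2}.
Local minima of P (where P''>0): P(-2)=-12. Local minima of Q: Q(-2)=48, Q(2)=-336.
So the global minimum of g is P(-2) + Q(2) + 4 = -12 − 336 + 4 = -344, attained at (-2, 2).

(-2, 2)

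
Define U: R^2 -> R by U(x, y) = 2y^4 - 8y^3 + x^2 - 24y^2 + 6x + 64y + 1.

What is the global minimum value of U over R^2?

U(x,y) separates as P(x) + Q(y) + 1, so its minimum is min P + min Q + 1.
P'(x) = 2x + 6 vanishes at x ∈ {-3}; Q'(y) = 8(y - 4)(y - 1)(y + 2) vanishes at y ∈ {-2, 1, 4}.
Local minima of P (where P''>0): P(-3)=-9. Local minima of Q: Q(-2)=-128, Q(4)=-128.
So the global minimum of U is P(-3) + Q(-2) + 1 = -9 − 128 + 1 = -136, attained at (-3, -2).

-136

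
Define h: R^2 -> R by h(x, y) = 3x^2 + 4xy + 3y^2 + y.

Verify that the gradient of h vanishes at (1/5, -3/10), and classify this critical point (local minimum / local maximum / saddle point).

∇h = (6x + 4y, 4x + 6y + 1); substituting (1/5, -3/10) gives ∇h = (0, 0), so (1/5, -3/10) is indeed a critical point.
The Hessian of h is constant: H = [[6, 4], [4, 6]].
det(H) = 6·6 − 4² = 20.
det(H) > 0 and tr(H) = 12 > 0, so H is positive definite and the point is a local minimum.

local minimum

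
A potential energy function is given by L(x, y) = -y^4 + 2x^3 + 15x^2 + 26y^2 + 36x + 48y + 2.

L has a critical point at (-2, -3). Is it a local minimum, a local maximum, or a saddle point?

saddle point

The mixed partial ∂²L/∂x∂y is 0, so the Hessian at any point is diag(L_xx, L_yy) = diag(6(2x + 5), 4(-3y^2 + 13)).
At (-2, -3): H = diag(6, -56).
The eigenvalues have opposite signs, so H is indefinite: a saddle point.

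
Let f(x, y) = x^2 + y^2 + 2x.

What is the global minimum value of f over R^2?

-1

f(x,y) separates as P(x) + Q(y), so its minimum is min P + min Q.
P'(x) = 2x + 2 vanishes at x ∈ {-1}; Q'(y) = 2y vanishes at y ∈ {0}.
Local minima of P (where P''>0): P(-1)=-1. Local minima of Q: Q(0)=0.
So the global minimum of f is P(-1) + Q(0) = -1 + 0 = -1, attained at (-1, 0).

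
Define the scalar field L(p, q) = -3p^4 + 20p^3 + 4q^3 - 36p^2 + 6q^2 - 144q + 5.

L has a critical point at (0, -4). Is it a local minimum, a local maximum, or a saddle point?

The mixed partial ∂²L/∂p∂q is 0, so the Hessian at any point is diag(L_pp, L_qq) = diag(12(-3p^2 + 10p - 6), 12(2q + 1)).
At (0, -4): H = diag(-72, -84).
Both eigenvalues are negative, so H is negative definite: a local maximum.

local maximum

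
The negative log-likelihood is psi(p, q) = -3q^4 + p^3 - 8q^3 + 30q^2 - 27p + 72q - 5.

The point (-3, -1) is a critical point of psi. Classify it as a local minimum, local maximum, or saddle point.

The mixed partial ∂²psi/∂p∂q is 0, so the Hessian at any point is diag(psi_pp, psi_qq) = diag(6p, 12(-3q^2 - 4q + 5)).
At (-3, -1): H = diag(-18, 72).
The eigenvalues have opposite signs, so H is indefinite: a saddle point.

saddle point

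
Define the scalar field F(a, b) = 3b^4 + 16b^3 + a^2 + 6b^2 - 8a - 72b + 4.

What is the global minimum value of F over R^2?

-59

F(a,b) separates as P(a) + Q(b) + 4, so its minimum is min P + min Q + 4.
P'(a) = 2a - 8 vanishes at a ∈ {4}; Q'(b) = 12(b - 1)(b + 2)(b + 3) vanishes at b ∈ {-3, -2, 1}.
Local minima of P (where P''>0): P(4)=-16. Local minima of Q: Q(-3)=81, Q(1)=-47.
So the global minimum of F is P(4) + Q(1) + 4 = -16 − 47 + 4 = -59, attained at (4, 1).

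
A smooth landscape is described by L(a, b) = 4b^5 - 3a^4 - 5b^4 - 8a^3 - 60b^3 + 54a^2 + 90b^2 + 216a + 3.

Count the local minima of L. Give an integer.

L separates as a function of a plus a function of b, so ∇L=0 decouples.
∂L/∂a = -12(a - 3)(a + 2)(a + 3) = 0 at a ∈ {-3, -2, 3}; ∂L/∂b = 20b(b - 3)(b - 1)(b + 3) = 0 at b ∈ {-3, 0, 1, 3}.
The Hessian is diagonal: diag(L_aa, L_bb). Second derivatives: L_aa(-3)=-72, L_aa(-2)=60, L_aa(3)=-360; L_bb(-3)=-1440, L_bb(0)=180, L_bb(1)=-160, L_bb(3)=720.
Local minima occur where both diagonal entries positive: (-2, 0), (-2, 3). Count: 2.

2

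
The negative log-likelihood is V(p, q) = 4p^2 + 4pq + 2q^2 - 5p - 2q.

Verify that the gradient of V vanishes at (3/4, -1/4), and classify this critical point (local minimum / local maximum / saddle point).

∇V = (8p + 4q - 5, 4p + 4q - 2); substituting (3/4, -1/4) gives ∇V = (0, 0), so (3/4, -1/4) is indeed a critical point.
The Hessian of V is constant: H = [[8, 4], [4, 4]].
det(H) = 8·4 − 4² = 16.
det(H) > 0 and tr(H) = 12 > 0, so H is positive definite and the point is a local minimum.

local minimum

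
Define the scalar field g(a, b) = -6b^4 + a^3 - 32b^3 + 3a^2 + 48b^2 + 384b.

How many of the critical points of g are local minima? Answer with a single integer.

g separates as a function of a plus a function of b, so ∇g=0 decouples.
∂g/∂a = 3a(a + 2) = 0 at a ∈ {-2, 0}; ∂g/∂b = -24(b - 2)(b + 2)(b + 4) = 0 at b ∈ {-4, -2, 2}.
The Hessian is diagonal: diag(g_aa, g_bb). Second derivatives: g_aa(-2)=-6, g_aa(0)=6; g_bb(-4)=-288, g_bb(-2)=192, g_bb(2)=-576.
Local minima occur where both diagonal entries positive: (0, -2). Count: 1.

1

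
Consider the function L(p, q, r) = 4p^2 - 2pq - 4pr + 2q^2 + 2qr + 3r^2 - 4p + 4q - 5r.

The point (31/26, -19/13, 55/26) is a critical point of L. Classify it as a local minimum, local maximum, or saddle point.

The Hessian is constant: H = [[8, -2, -4], [-2, 4, 2], [-4, 2, 6]].
Leading principal minors: Δ₁ = 8, Δ₂ = 28, Δ₃ = 104.
All leading minors are positive, so H is positive definite: a local minimum.

local minimum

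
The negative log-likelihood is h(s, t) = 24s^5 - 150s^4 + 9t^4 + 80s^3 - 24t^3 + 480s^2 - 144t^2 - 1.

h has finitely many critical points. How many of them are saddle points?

h separates as a function of s plus a function of t, so ∇h=0 decouples.
∂h/∂s = 120s(s - 4)(s - 2)(s + 1) = 0 at s ∈ {-1, 0, 2, 4}; ∂h/∂t = 36t(t - 4)(t + 2) = 0 at t ∈ {-2, 0, 4}.
The Hessian is diagonal: diag(h_ss, h_tt). Second derivatives: h_ss(-1)=-1800, h_ss(0)=960, h_ss(2)=-1440, h_ss(4)=4800; h_tt(-2)=432, h_tt(0)=-288, h_tt(4)=864.
Saddle points occur where the two diagonal entries have opposite signs: (-1, -2), (-1, 4), (0, 0), (2, -2), (2, 4), (4, 0). Count: 6.

6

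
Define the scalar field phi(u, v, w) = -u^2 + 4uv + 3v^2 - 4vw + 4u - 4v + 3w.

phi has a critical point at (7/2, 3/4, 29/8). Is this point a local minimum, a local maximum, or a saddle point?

saddle point

The Hessian is constant: H = [[-2, 4, 0], [4, 6, -4], [0, -4, 0]].
Leading principal minors: Δ₁ = -2, Δ₂ = -28, Δ₃ = 32.
The minors fit neither the all-positive nor the alternating-sign pattern, so H is indefinite: a saddle point.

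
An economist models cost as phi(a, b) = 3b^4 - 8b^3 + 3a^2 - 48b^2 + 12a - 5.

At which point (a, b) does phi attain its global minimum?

(-2, 4)

phi(a,b) separates as P(a) + Q(b) − 5, so its minimum is min P + min Q − 5.
P'(a) = 6a + 12 vanishes at a ∈ {-2}; Q'(b) = 12b(b - 4)(b + 2) vanishes at b ∈ {-2, 0, 4}.
Local minima of P (where P''>0): P(-2)=-12. Local minima of Q: Q(-2)=-80, Q(4)=-512.
So the global minimum of phi is P(-2) + Q(4) − 5 = -12 − 512 − 5 = -529, attained at (-2, 4).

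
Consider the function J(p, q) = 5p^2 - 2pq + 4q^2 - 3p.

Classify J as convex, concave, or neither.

convex

J is quadratic, so its Hessian is the constant matrix H = [[10, -2], [-2, 8]].
det(H) = 76, tr(H) = 18.
det(H) > 0 and tr(H) > 0, so H is positive definite everywhere: convex.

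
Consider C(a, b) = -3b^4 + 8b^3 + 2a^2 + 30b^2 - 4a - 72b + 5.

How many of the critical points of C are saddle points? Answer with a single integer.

2

C separates as a function of a plus a function of b, so ∇C=0 decouples.
∂C/∂a = 4(a - 1) = 0 at a ∈ {1}; ∂C/∂b = -12(b - 3)(b - 1)(b + 2) = 0 at b ∈ {-2, 1, 3}.
The Hessian is diagonal: diag(C_aa, C_bb). Second derivatives: C_aa(1)=4; C_bb(-2)=-180, C_bb(1)=72, C_bb(3)=-120.
Saddle points occur where the two diagonal entries have opposite signs: (1, -2), (1, 3). Count: 2.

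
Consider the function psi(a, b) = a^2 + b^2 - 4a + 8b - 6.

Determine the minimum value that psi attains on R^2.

psi(a,b) separates as P(a) + Q(b) − 6, so its minimum is min P + min Q − 6.
P'(a) = 2a - 4 vanishes at a ∈ {2}; Q'(b) = 2b + 8 vanishes at b ∈ {-4}.
Local minima of P (where P''>0): P(2)=-4. Local minima of Q: Q(-4)=-16.
So the global minimum of psi is P(2) + Q(-4) − 6 = -4 − 16 − 6 = -26, attained at (2, -4).

-26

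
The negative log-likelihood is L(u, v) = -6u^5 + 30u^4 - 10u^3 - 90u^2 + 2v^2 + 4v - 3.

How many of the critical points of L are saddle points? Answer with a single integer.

L separates as a function of u plus a function of v, so ∇L=0 decouples.
∂L/∂u = -30u(u - 3)(u - 2)(u + 1) = 0 at u ∈ {-1, 0, 2, 3}; ∂L/∂v = 4(v + 1) = 0 at v ∈ {-1}.
The Hessian is diagonal: diag(L_uu, L_vv). Second derivatives: L_uu(-1)=360, L_uu(0)=-180, L_uu(2)=180, L_uu(3)=-360; L_vv(-1)=4.
Saddle points occur where the two diagonal entries have opposite signs: (0, -1), (3, -1). Count: 2.

2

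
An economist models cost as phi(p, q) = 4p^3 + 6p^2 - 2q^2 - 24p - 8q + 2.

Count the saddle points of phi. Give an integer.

1

phi separates as a function of p plus a function of q, so ∇phi=0 decouples.
∂phi/∂p = 12(p - 1)(p + 2) = 0 at p ∈ {-2, 1}; ∂phi/∂q = -4(q + 2) = 0 at q ∈ {-2}.
The Hessian is diagonal: diag(phi_pp, phi_qq). Second derivatives: phi_pp(-2)=-36, phi_pp(1)=36; phi_qq(-2)=-4.
Saddle points occur where the two diagonal entries have opposite signs: (1, -2). Count: 1.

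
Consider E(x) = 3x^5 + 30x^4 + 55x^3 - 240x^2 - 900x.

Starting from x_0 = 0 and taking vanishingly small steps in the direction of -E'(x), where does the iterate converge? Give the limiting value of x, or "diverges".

E'(x) = 15(x - 2)(x + 2)(x + 3)(x + 5), so E'(0) = -900.
Gradient descent moves in the -E' direction, i.e. x is increasing.
The nearest critical point in that direction is x = 2, where E'' = 2100 > 0 (a local minimum). The iterate converges there.

2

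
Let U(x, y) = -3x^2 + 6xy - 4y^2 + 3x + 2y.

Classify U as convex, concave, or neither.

U is quadratic, so its Hessian is the constant matrix H = [[-6, 6], [6, -8]].
det(H) = 12, tr(H) = -14.
det(H) > 0 and tr(H) < 0, so H is negative definite everywhere: concave.

concave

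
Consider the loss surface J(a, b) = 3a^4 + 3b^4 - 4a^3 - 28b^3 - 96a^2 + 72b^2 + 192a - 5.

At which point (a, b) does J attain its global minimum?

J(a,b) separates as P(a) + Q(b) − 5, so its minimum is min P + min Q − 5.
P'(a) = 12(a - 4)(a - 1)(a + 4) vanishes at a ∈ {-4, 1, 4}; Q'(b) = 12b(b - 4)(b - 3) vanishes at b ∈ {0, 3, 4}.
Local minima of P (where P''>0): P(-4)=-1280, P(4)=-256. Local minima of Q: Q(0)=0, Q(4)=128.
So the global minimum of J is P(-4) + Q(0) − 5 = -1280 + 0 − 5 = -1285, attained at (-4, 0).

(-4, 0)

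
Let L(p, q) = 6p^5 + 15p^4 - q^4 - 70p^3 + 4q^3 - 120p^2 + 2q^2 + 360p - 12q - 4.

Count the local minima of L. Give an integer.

L separates as a function of p plus a function of q, so ∇L=0 decouples.
∂L/∂p = 30(p - 2)(p - 1)(p + 2)(p + 3) = 0 at p ∈ {-3, -2, 1, 2}; ∂L/∂q = -4(q - 3)(q - 1)(q + 1) = 0 at q ∈ {-1, 1, 3}.
The Hessian is diagonal: diag(L_pp, L_qq). Second derivatives: L_pp(-3)=-600, L_pp(-2)=360, L_pp(1)=-360, L_pp(2)=600; L_qq(-1)=-32, L_qq(1)=16, L_qq(3)=-32.
Local minima occur where both diagonal entries positive: (-2, 1), (2, 1). Count: 2.

2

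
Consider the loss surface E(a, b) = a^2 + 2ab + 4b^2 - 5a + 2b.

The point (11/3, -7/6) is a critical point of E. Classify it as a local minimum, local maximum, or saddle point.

The Hessian of E is constant: H = [[2, 2], [2, 8]].
det(H) = 2·8 − 2² = 12.
det(H) > 0 and tr(H) = 10 > 0, so H is positive definite and the point is a local minimum.

local minimum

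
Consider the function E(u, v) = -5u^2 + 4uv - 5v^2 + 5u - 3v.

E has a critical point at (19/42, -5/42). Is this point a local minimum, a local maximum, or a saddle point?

The Hessian of E is constant: H = [[-10, 4], [4, -10]].
det(H) = (-10)·(-10) − 4² = 84.
det(H) > 0 and tr(H) = -20 < 0, so H is negative definite and the point is a local maximum.

local maximum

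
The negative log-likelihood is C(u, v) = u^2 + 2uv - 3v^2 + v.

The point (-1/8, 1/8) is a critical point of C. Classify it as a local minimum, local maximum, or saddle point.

saddle point

The Hessian of C is constant: H = [[2, 2], [2, -6]].
det(H) = 2·(-6) − 2² = -16.
Since det(H) < 0, H is indefinite and the critical point is a saddle point.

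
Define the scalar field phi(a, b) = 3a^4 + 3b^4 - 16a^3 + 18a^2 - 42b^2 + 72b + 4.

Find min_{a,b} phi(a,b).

phi(a,b) separates as P(a) + Q(b) + 4, so its minimum is min P + min Q + 4.
P'(a) = 12a(a - 3)(a - 1) vanishes at a ∈ {0, 1, 3}; Q'(b) = 12(b - 2)(b - 1)(b + 3) vanishes at b ∈ {-3, 1, 2}.
Local minima of P (where P''>0): P(0)=0, P(3)=-27. Local minima of Q: Q(-3)=-351, Q(2)=24.
So the global minimum of phi is P(3) + Q(-3) + 4 = -27 − 351 + 4 = -374, attained at (3, -3).

-374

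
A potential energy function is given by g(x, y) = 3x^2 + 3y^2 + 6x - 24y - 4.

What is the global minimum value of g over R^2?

-55

g(x,y) separates as P(x) + Q(y) − 4, so its minimum is min P + min Q − 4.
P'(x) = 6x + 6 vanishes at x ∈ {-1}; Q'(y) = 6y - 24 vanishes at y ∈ {4}.
Local minima of P (where P''>0): P(-1)=-3. Local minima of Q: Q(4)=-48.
So the global minimum of g is P(-1) + Q(4) − 4 = -3 − 48 − 4 = -55, attained at (-1, 4).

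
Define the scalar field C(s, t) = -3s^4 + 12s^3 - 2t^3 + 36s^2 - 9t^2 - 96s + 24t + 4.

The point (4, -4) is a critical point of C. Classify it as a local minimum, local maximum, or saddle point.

saddle point

The mixed partial ∂²C/∂s∂t is 0, so the Hessian at any point is diag(C_ss, C_tt) = diag(36(-s^2 + 2s + 2), -6(2t + 3)).
At (4, -4): H = diag(-216, 30).
The eigenvalues have opposite signs, so H is indefinite: a saddle point.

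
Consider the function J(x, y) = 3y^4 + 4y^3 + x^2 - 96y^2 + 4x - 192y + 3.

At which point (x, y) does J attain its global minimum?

J(x,y) separates as P(x) + Q(y) + 3, so its minimum is min P + min Q + 3.
P'(x) = 2x + 4 vanishes at x ∈ {-2}; Q'(y) = 12(y - 4)(y + 1)(y + 4) vanishes at y ∈ {-4, -1, 4}.
Local minima of P (where P''>0): P(-2)=-4. Local minima of Q: Q(-4)=-256, Q(4)=-1280.
So the global minimum of J is P(-2) + Q(4) + 3 = -4 − 1280 + 3 = -1281, attained at (-2, 4).

(-2, 4)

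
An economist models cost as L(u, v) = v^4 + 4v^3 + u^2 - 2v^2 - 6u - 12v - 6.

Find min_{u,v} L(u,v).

L(u,v) separates as P(u) + Q(v) − 6, so its minimum is min P + min Q − 6.
P'(u) = 2u - 6 vanishes at u ∈ {3}; Q'(v) = 4(v - 1)(v + 1)(v + 3) vanishes at v ∈ {-3, -1, 1}.
Local minima of P (where P''>0): P(3)=-9. Local minima of Q: Q(-3)=-9, Q(1)=-9.
So the global minimum of L is P(3) + Q(-3) − 6 = -9 − 9 − 6 = -24, attained at (3, -3).

-24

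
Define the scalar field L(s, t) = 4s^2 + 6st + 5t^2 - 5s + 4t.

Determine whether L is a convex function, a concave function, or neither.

convex

L is quadratic, so its Hessian is the constant matrix H = [[8, 6], [6, 10]].
det(H) = 44, tr(H) = 18.
det(H) > 0 and tr(H) > 0, so H is positive definite everywhere: convex.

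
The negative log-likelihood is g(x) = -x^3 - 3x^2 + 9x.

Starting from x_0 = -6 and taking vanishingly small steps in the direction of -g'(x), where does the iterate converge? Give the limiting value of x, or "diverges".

-3

g'(x) = -3(x - 1)(x + 3), so g'(-6) = -63.
Gradient descent moves in the -g' direction, i.e. x is increasing.
The nearest critical point in that direction is x = -3, where g'' = 12 > 0 (a local minimum). The iterate converges there.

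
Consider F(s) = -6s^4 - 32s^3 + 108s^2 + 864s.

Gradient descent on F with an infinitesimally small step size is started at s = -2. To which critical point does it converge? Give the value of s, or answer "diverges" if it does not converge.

F'(s) = -24(s - 3)(s + 3)(s + 4), so F'(-2) = 240.
Gradient descent moves in the -F' direction, i.e. s is decreasing.
The nearest critical point in that direction is s = -3, where F'' = 144 > 0 (a local minimum). The iterate converges there.

-3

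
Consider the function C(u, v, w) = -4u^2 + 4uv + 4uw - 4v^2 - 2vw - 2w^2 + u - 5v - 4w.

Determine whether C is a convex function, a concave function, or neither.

C is quadratic, so its Hessian is the constant matrix H = [[-8, 4, 4], [4, -8, -2], [4, -2, -4]].
Leading principal minors: -8, 48, -96.
Signs alternate −, +, − ⇒ H ≺ 0 ⇒ concave.

concave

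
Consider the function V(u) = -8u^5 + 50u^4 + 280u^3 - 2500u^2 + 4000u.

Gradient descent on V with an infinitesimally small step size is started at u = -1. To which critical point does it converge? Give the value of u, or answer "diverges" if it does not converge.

-5

V'(u) = -40(u - 5)(u - 4)(u - 1)(u + 5), so V'(-1) = 9600.
Gradient descent moves in the -V' direction, i.e. u is decreasing.
The nearest critical point in that direction is u = -5, where V'' = 21600 > 0 (a local minimum). The iterate converges there.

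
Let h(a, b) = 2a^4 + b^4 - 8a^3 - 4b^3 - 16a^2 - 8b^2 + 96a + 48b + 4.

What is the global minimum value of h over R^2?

-236

h(a,b) separates as P(a) + Q(b) + 4, so its minimum is min P + min Q + 4.
P'(a) = 8(a - 3)(a - 2)(a + 2) vanishes at a ∈ {-2, 2, 3}; Q'(b) = 4(b - 3)(b - 2)(b + 2) vanishes at b ∈ {-2, 2, 3}.
Local minima of P (where P''>0): P(-2)=-160, P(3)=90. Local minima of Q: Q(-2)=-80, Q(3)=45.
So the global minimum of h is P(-2) + Q(-2) + 4 = -160 − 80 + 4 = -236, attained at (-2, -2).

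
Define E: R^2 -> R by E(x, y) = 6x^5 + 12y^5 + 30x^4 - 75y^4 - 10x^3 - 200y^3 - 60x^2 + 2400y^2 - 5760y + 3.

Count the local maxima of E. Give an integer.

E separates as a function of x plus a function of y, so ∇E=0 decouples.
∂E/∂x = 30x(x - 1)(x + 1)(x + 4) = 0 at x ∈ {-4, -1, 0, 1}; ∂E/∂y = 60(y - 4)(y - 3)(y - 2)(y + 4) = 0 at y ∈ {-4, 2, 3, 4}.
The Hessian is diagonal: diag(E_xx, E_yy). Second derivatives: E_xx(-4)=-1800, E_xx(-1)=180, E_xx(0)=-120, E_xx(1)=300; E_yy(-4)=-20160, E_yy(2)=720, E_yy(3)=-420, E_yy(4)=960.
Local maxima occur where both diagonal entries negative: (-4, -4), (-4, 3), (0, -4), (0, 3). Count: 4.

4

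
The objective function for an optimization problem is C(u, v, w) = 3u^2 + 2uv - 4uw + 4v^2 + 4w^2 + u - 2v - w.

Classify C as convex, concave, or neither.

convex

C is quadratic, so its Hessian is the constant matrix H = [[6, 2, -4], [2, 8, 0], [-4, 0, 8]].
Leading principal minors: 6, 44, 224.
All positive ⇒ H ≻ 0 ⇒ convex.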